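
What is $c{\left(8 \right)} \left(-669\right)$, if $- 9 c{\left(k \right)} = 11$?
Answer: $\frac{2453}{3} \approx 817.67$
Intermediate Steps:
$c{\left(k \right)} = - \frac{11}{9}$ ($c{\left(k \right)} = \left(- \frac{1}{9}\right) 11 = - \frac{11}{9}$)
$c{\left(8 \right)} \left(-669\right) = \left(- \frac{11}{9}\right) \left(-669\right) = \frac{2453}{3}$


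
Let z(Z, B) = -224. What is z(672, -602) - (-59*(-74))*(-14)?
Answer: 60900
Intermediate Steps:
z(672, -602) - (-59*(-74))*(-14) = -224 - (-59*(-74))*(-14) = -224 - 4366*(-14) = -224 - 1*(-61124) = -224 + 61124 = 60900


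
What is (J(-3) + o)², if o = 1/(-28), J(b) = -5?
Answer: 19881/784 ≈ 25.358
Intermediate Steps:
o = -1/28 ≈ -0.035714
(J(-3) + o)² = (-5 - 1/28)² = (-141/28)² = 19881/784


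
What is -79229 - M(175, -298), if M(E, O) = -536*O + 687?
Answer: -239644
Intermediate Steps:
M(E, O) = 687 - 536*O
-79229 - M(175, -298) = -79229 - (687 - 536*(-298)) = -79229 - (687 + 159728) = -79229 - 1*160415 = -79229 - 160415 = -239644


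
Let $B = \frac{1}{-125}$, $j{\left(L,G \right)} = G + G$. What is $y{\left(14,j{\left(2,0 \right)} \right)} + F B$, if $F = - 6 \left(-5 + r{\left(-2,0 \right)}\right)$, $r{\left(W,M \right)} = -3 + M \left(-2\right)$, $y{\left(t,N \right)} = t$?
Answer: $\frac{1702}{125} \approx 13.616$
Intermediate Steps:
$j{\left(L,G \right)} = 2 G$
$r{\left(W,M \right)} = -3 - 2 M$
$F = 48$ ($F = - 6 \left(-5 - 3\right) = \left(-6\right) \left(-8\right) = 48$)
$B = - \frac{1}{125} \approx -0.008$
$y{\left(14,j{\left(2,0 \right)} \right)} + F B = 14 + 48 \left(- \frac{1}{125}\right) = 14 - \frac{48}{125} = \frac{1702}{125}$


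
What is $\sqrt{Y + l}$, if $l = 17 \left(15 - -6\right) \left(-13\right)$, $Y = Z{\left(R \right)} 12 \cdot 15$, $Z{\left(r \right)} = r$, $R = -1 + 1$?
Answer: $i \sqrt{4641} \approx 68.125 i$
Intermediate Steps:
$R = 0$
$Y = 0$ ($Y = 0 \cdot 12 \cdot 15 = 0 \cdot 15 = 0$)
$l = -4641$ ($l = 17 \left(15 + 6\right) \left(-13\right) = 17 \cdot 21 \left(-13\right) = 357 \left(-13\right) = -4641$)
$\sqrt{Y + l} = \sqrt{0 - 4641} = \sqrt{-4641} = i \sqrt{4641}$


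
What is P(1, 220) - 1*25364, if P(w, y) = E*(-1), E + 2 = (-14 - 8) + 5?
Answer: -25345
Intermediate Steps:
E = -19 (E = -2 + ((-14 - 8) + 5) = -2 + (-22 + 5) = -2 - 17 = -19)
P(w, y) = 19 (P(w, y) = -19*(-1) = 19)
P(1, 220) - 1*25364 = 19 - 1*25364 = 19 - 25364 = -25345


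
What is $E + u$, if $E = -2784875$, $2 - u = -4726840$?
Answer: $1941967$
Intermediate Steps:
$u = 4726842$ ($u = 2 - -4726840 = 2 + 4726840 = 4726842$)
$E + u = -2784875 + 4726842 = 1941967$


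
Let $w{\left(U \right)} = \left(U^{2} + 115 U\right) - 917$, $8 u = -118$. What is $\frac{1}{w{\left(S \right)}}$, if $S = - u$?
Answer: $\frac{16}{15949} \approx 0.0010032$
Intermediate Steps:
$u = - \frac{59}{4}$ ($u = \frac{1}{8} \left(-118\right) = - \frac{59}{4} \approx -14.75$)
$S = \frac{59}{4}$ ($S = \left(-1\right) \left(- \frac{59}{4}\right) = \frac{59}{4} \approx 14.75$)
$w{\left(U \right)} = -917 + U^{2} + 115 U$
$\frac{1}{w{\left(S \right)}} = \frac{1}{-917 + \left(\frac{59}{4}\right)^{2} + 115 \cdot \frac{59}{4}} = \frac{1}{-917 + \frac{3481}{16} + \frac{6785}{4}} = \frac{1}{\frac{15949}{16}} = \frac{16}{15949}$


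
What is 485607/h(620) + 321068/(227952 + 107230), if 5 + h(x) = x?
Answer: 27160697049/34356155 ≈ 790.56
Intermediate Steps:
h(x) = -5 + x
485607/h(620) + 321068/(227952 + 107230) = 485607/(-5 + 620) + 321068/(227952 + 107230) = 485607/615 + 321068/335182 = 485607*(1/615) + 321068*(1/335182) = 161869/205 + 160534/167591 = 27160697049/34356155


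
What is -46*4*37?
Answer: -6808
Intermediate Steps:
-46*4*37 = -184*37 = -6808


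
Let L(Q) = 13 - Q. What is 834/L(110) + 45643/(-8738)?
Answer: -11714863/847586 ≈ -13.821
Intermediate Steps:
834/L(110) + 45643/(-8738) = 834/(13 - 1*110) + 45643/(-8738) = 834/(13 - 110) + 45643*(-1/8738) = 834/(-97) - 45643/8738 = 834*(-1/97) - 45643/8738 = -834/97 - 45643/8738 = -11714863/847586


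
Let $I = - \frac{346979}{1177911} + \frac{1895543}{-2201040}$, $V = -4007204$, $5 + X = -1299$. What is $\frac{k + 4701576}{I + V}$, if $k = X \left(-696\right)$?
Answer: $- \frac{1615830239709705600}{1154355245245565177} \approx -1.3998$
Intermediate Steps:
$X = -1304$ ($X = -5 - 1299 = -1304$)
$k = 907584$ ($k = \left(-1304\right) \left(-696\right) = 907584$)
$I = - \frac{332943956537}{288069914160}$ ($I = \left(-346979\right) \frac{1}{1177911} + 1895543 \left(- \frac{1}{2201040}\right) = - \frac{346979}{1177911} - \frac{1895543}{2201040} = - \frac{332943956537}{288069914160} \approx -1.1558$)
$\frac{k + 4701576}{I + V} = \frac{907584 + 4701576}{- \frac{332943956537}{288069914160} - 4007204} = \frac{5609160}{- \frac{1154355245245565177}{288069914160}} = 5609160 \left(- \frac{288069914160}{1154355245245565177}\right) = - \frac{1615830239709705600}{1154355245245565177}$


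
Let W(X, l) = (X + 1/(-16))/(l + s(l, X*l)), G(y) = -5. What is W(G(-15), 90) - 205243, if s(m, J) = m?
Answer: -65677769/320 ≈ -2.0524e+5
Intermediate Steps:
W(X, l) = (-1/16 + X)/(2*l) (W(X, l) = (X + 1/(-16))/(l + l) = (X - 1/16)/((2*l)) = (-1/16 + X)*(1/(2*l)) = (-1/16 + X)/(2*l))
W(G(-15), 90) - 205243 = (1/32)*(-1 + 16*(-5))/90 - 205243 = (1/32)*(1/90)*(-1 - 80) - 205243 = (1/32)*(1/90)*(-81) - 205243 = -9/320 - 205243 = -65677769/320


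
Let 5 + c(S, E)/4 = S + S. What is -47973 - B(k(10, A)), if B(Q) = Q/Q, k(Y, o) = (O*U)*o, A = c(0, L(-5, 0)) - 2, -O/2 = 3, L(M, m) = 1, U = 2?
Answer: -47974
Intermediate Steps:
c(S, E) = -20 + 8*S (c(S, E) = -20 + 4*(S + S) = -20 + 4*(2*S) = -20 + 8*S)
O = -6 (O = -2*3 = -6)
A = -22 (A = (-20 + 8*0) - 2 = (-20 + 0) - 2 = -20 - 2 = -22)
k(Y, o) = -12*o (k(Y, o) = (-6*2)*o = -12*o)
B(Q) = 1
-47973 - B(k(10, A)) = -47973 - 1*1 = -47973 - 1 = -47974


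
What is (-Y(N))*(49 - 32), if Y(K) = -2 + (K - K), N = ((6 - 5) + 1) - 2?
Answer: 34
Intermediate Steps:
N = 0 (N = (1 + 1) - 2 = 2 - 2 = 0)
Y(K) = -2 (Y(K) = -2 + 0 = -2)
(-Y(N))*(49 - 32) = (-1*(-2))*(49 - 32) = 2*17 = 34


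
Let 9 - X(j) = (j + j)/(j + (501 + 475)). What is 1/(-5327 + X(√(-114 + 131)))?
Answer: -633213591/3367429854328 + 61*√17/841857463582 ≈ -0.00018804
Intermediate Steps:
X(j) = 9 - 2*j/(976 + j) (X(j) = 9 - (j + j)/(j + (501 + 475)) = 9 - 2*j/(j + 976) = 9 - 2*j/(976 + j))
1/(-5327 + X(√(-114 + 131))) = 1/(-5327 + (8784 + 7*√(-114 + 131))/(976 + √(-114 + 131))) = 1/(-5327 + (8784 + 7*√17)/(976 + √17))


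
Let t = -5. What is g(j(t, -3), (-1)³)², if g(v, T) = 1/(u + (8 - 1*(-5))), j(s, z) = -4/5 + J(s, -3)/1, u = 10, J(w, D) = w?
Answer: 1/529 ≈ 0.0018904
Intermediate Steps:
j(s, z) = -⅘ + s (j(s, z) = -4/5 + s/1 = -4*⅕ + s*1 = -⅘ + s)
g(v, T) = 1/23 (g(v, T) = 1/(10 + (8 - 1*(-5))) = 1/(10 + (8 + 5)) = 1/(10 + 13) = 1/23)
g(j(t, -3), (-1)³)² = (1/23)² = 1/529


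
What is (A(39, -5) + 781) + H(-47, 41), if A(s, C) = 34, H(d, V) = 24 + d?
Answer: 792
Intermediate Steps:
(A(39, -5) + 781) + H(-47, 41) = (34 + 781) + (24 - 47) = 815 - 23 = 792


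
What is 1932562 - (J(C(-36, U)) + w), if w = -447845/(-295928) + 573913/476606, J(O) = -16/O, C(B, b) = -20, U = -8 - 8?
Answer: 681425243978785469/352602650920 ≈ 1.9326e+6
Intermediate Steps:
U = -16
w = 191641270167/70520530184 (w = -447845*(-1/295928) + 573913*(1/476606) = 447845/295928 + 573913/476606 = 191641270167/70520530184 ≈ 2.7175)
1932562 - (J(C(-36, U)) + w) = 1932562 - (-16/(-20) + 191641270167/70520530184) = 1932562 - (-16*(-1/20) + 191641270167/70520530184) = 1932562 - (⅘ + 191641270167/70520530184) = 1932562 - 1*1240288471571/352602650920 = 1932562 - 1240288471571/352602650920 = 681425243978785469/352602650920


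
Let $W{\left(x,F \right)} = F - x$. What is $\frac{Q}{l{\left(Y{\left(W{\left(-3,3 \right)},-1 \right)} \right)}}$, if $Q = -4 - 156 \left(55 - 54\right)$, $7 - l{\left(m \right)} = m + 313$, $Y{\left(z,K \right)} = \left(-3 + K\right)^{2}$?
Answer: $\frac{80}{161} \approx 0.49689$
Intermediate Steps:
$l{\left(m \right)} = -306 - m$ ($l{\left(m \right)} = 7 - \left(m + 313\right) = 7 - \left(313 + m\right) = -306 - m$)
$Q = -160$ ($Q = -4 - 156 = -160$)
$\frac{Q}{l{\left(Y{\left(W{\left(-3,3 \right)},-1 \right)} \right)}} = - \frac{160}{-306 - \left(-3 - 1\right)^{2}} = - \frac{160}{-306 - \left(-4\right)^{2}} = - \frac{160}{-306 - 16} = - \frac{160}{-322} = \left(-160\right) \left(- \frac{1}{322}\right) = \frac{80}{161}$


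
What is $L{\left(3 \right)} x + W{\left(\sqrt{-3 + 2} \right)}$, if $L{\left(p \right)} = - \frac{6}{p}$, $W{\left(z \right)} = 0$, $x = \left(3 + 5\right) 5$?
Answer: $-80$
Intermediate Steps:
$x = 40$ ($x = 8 \cdot 5 = 40$)
$L{\left(3 \right)} x + W{\left(\sqrt{-3 + 2} \right)} = - \frac{6}{3} \cdot 40 + 0 = \left(-6\right) \frac{1}{3} \cdot 40 + 0 = \left(-2\right) 40 + 0 = -80 + 0 = -80$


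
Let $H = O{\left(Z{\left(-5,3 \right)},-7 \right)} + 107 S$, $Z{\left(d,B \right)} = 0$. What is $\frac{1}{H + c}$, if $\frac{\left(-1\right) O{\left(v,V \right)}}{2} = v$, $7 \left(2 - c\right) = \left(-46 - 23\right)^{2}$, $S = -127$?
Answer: $- \frac{7}{99870} \approx -7.0091 \cdot 10^{-5}$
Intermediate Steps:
$c = - \frac{4747}{7}$ ($c = 2 - \frac{\left(-46 - 23\right)^{2}}{7} = 2 - \frac{\left(-69\right)^{2}}{7} = 2 - \frac{4761}{7} = - \frac{4747}{7} \approx -678.14$)
$O{\left(v,V \right)} = - 2 v$
$H = -13589$ ($H = \left(-2\right) 0 + 107 \left(-127\right) = 0 - 13589 = -13589$)
$\frac{1}{H + c} = \frac{1}{-13589 - \frac{4747}{7}} = \frac{1}{- \frac{99870}{7}} = - \frac{7}{99870}$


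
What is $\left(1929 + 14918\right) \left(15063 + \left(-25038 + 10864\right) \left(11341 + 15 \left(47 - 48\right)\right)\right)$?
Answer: $-2704274728867$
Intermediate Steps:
$\left(1929 + 14918\right) \left(15063 + \left(-25038 + 10864\right) \left(11341 + 15 \left(47 - 48\right)\right)\right) = 16847 \left(15063 - 14174 \left(11341 + 15 \left(-1\right)\right)\right) = 16847 \left(15063 - 14174 \left(11341 - 15\right)\right) = 16847 \left(15063 - 160534724\right) = 16847 \left(-160519661\right) = -2704274728867$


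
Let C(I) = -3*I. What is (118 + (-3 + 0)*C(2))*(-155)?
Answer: -21080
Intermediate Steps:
(118 + (-3 + 0)*C(2))*(-155) = (118 + (-3 + 0)*(-3*2))*(-155) = (118 - 3*(-6))*(-155) = (118 + 18)*(-155) = 136*(-155) = -21080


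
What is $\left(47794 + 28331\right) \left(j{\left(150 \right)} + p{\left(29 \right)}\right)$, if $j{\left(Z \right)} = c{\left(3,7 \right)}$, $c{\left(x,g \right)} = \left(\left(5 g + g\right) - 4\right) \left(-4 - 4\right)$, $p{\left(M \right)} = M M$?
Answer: $40879125$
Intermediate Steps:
$p{\left(M \right)} = M^{2}$
$c{\left(x,g \right)} = 32 - 48 g$ ($c{\left(x,g \right)} = \left(6 g - 4\right) \left(-8\right) = \left(-4 + 6 g\right) \left(-8\right) = 32 - 48 g$)
$j{\left(Z \right)} = -304$ ($j{\left(Z \right)} = 32 - 336 = -304$)
$\left(47794 + 28331\right) \left(j{\left(150 \right)} + p{\left(29 \right)}\right) = \left(47794 + 28331\right) \left(-304 + 29^{2}\right) = 76125 \left(-304 + 841\right) = 76125 \cdot 537 = 40879125$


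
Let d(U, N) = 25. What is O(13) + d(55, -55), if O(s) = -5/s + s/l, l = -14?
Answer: 4311/182 ≈ 23.687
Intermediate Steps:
O(s) = -5/s - s/14 (O(s) = -5/s + s/(-14) = -5/s + s*(-1/14) = -5/s - s/14)
O(13) + d(55, -55) = (-5/13 - 1/14*13) + 25 = (-5*1/13 - 13/14) + 25 = (-5/13 - 13/14) + 25 = -239/182 + 25 = 4311/182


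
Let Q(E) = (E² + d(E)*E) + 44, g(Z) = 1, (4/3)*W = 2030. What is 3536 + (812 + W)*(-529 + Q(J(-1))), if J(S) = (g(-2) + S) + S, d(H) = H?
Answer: -2248055/2 ≈ -1.1240e+6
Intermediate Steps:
W = 3045/2 (W = (¾)*2030 = 3045/2 ≈ 1522.5)
J(S) = 1 + 2*S (J(S) = (1 + S) + S = 1 + 2*S)
Q(E) = 44 + 2*E² (Q(E) = (E² + E*E) + 44 = (E² + E²) + 44 = 2*E² + 44 = 44 + 2*E²)
3536 + (812 + W)*(-529 + Q(J(-1))) = 3536 + (812 + 3045/2)*(-529 + (44 + 2*(1 + 2*(-1))²)) = 3536 + 4669*(-529 + (44 + 2*(1 - 2)²))/2 = 3536 + 4669*(-529 + (44 + 2*(-1)²))/2 = 3536 + 4669*(-529 + (44 + 2*1))/2 = 3536 + 4669*(-529 + (44 + 2))/2 = 3536 + 4669*(-529 + 46)/2 = 3536 + (4669/2)*(-483) = 3536 - 2255127/2 = -2248055/2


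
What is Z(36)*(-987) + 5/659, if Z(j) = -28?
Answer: 18212129/659 ≈ 27636.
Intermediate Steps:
Z(36)*(-987) + 5/659 = -28*(-987) + 5/659 = 27636 + 5*(1/659) = 27636 + 5/659 = 18212129/659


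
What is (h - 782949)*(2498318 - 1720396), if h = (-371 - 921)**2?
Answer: 689483937430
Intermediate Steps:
h = 1669264 (h = (-1292)**2 = 1669264)
(h - 782949)*(2498318 - 1720396) = (1669264 - 782949)*(2498318 - 1720396) = 886315*777922 = 689483937430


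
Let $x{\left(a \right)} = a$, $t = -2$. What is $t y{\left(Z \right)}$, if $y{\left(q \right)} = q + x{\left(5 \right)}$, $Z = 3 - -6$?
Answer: $-28$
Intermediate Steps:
$Z = 9$ ($Z = 3 + 6 = 9$)
$y{\left(q \right)} = 5 + q$ ($y{\left(q \right)} = q + 5 = 5 + q$)
$t y{\left(Z \right)} = - 2 \left(5 + 9\right) = \left(-2\right) 14 = -28$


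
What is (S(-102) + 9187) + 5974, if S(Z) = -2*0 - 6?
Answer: 15155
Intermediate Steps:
S(Z) = -6 (S(Z) = 0 - 6 = -6)
(S(-102) + 9187) + 5974 = (-6 + 9187) + 5974 = 9181 + 5974 = 15155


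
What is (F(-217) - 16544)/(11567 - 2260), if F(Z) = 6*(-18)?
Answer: -16652/9307 ≈ -1.7892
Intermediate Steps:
F(Z) = -108
(F(-217) - 16544)/(11567 - 2260) = (-108 - 16544)/(11567 - 2260) = -16652/9307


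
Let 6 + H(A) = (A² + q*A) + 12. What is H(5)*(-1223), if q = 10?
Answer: -99063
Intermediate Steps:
H(A) = 6 + A² + 10*A (H(A) = -6 + ((A² + 10*A) + 12) = -6 + (12 + A² + 10*A) = 6 + A² + 10*A)
H(5)*(-1223) = (6 + 5² + 10*5)*(-1223) = (6 + 25 + 50)*(-1223) = 81*(-1223) = -99063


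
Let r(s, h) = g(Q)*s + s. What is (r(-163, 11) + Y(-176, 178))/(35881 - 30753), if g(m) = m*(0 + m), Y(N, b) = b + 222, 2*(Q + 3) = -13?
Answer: -57895/20512 ≈ -2.8225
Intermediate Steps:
Q = -19/2 (Q = -3 + (1/2)*(-13) = -3 - 13/2 = -19/2 ≈ -9.5000)
Y(N, b) = 222 + b
g(m) = m**2 (g(m) = m*m = m**2)
r(s, h) = 365*s/4 (r(s, h) = (-19/2)**2*s + s = 361*s/4 + s = 365*s/4)
(r(-163, 11) + Y(-176, 178))/(35881 - 30753) = ((365/4)*(-163) + (222 + 178))/(35881 - 30753) = (-59495/4 + 400)/5128 = -57895/4*1/5128 = -57895/20512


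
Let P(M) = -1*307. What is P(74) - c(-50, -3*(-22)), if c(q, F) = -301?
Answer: -6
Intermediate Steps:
P(M) = -307
P(74) - c(-50, -3*(-22)) = -307 - 1*(-301) = -307 + 301 = -6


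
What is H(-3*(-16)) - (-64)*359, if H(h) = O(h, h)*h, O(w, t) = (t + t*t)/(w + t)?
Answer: 24152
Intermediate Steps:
O(w, t) = (t + t²)/(t + w)
H(h) = h*(½ + h/2) (H(h) = (h*(1 + h)/(h + h))*h = (h*(1 + h)/((2*h)))*h = (h*(1/(2*h))*(1 + h))*h = (½ + h/2)*h = h*(½ + h/2))
H(-3*(-16)) - (-64)*359 = (-3*(-16))*(1 - 3*(-16))/2 - (-64)*359 = (½)*48*(1 + 48) - 1*(-22976) = (½)*48*49 + 22976 = 1176 + 22976 = 24152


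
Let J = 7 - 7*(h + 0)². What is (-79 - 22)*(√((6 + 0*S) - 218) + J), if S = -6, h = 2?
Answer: 2121 - 202*I*√53 ≈ 2121.0 - 1470.6*I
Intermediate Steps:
J = -21 (J = 7 - 7*(2 + 0)² = 7 - 7*2² = 7 - 7*4 = 7 - 28 = -21)
(-79 - 22)*(√((6 + 0*S) - 218) + J) = (-79 - 22)*(√((6 + 0*(-6)) - 218) - 21) = -101*(√((6 + 0) - 218) - 21) = -101*(√(6 - 218) - 21) = -101*(√(-212) - 21) = -101*(2*I*√53 - 21) = -101*(-21 + 2*I*√53) = 2121 - 202*I*√53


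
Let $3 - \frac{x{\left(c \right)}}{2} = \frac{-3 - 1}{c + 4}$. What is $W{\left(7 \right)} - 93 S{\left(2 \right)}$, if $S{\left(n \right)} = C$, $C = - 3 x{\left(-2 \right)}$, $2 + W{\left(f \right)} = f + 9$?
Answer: $2804$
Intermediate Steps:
$W{\left(f \right)} = 7 + f$ ($W{\left(f \right)} = -2 + \left(f + 9\right) = -2 + \left(9 + f\right) = 7 + f$)
$x{\left(c \right)} = 6 + \frac{8}{4 + c}$ ($x{\left(c \right)} = 6 - 2 \frac{-3 - 1}{c + 4} = 6 - 2 \left(- \frac{4}{4 + c}\right) = 6 + \frac{8}{4 + c}$)
$C = -30$ ($C = - 3 \frac{2 \left(16 + 3 \left(-2\right)\right)}{4 - 2} = - 3 \frac{2 \left(16 - 6\right)}{2} = - 3 \cdot 2 \cdot \frac{1}{2} \cdot 10 = \left(-3\right) 10 = -30$)
$S{\left(n \right)} = -30$
$W{\left(7 \right)} - 93 S{\left(2 \right)} = \left(7 + 7\right) - -2790 = 14 + 2790 = 2804$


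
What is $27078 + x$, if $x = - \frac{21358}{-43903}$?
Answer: $\frac{1188826792}{43903} \approx 27079.0$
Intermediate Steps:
$x = \frac{21358}{43903}$ ($x = \left(-21358\right) \left(- \frac{1}{43903}\right) = \frac{21358}{43903} \approx 0.48648$)
$27078 + x = 27078 + \frac{21358}{43903} = \frac{1188826792}{43903}$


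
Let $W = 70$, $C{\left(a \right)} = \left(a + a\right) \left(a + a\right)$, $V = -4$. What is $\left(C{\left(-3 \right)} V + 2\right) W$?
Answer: $-9940$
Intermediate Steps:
$C{\left(a \right)} = 4 a^{2}$ ($C{\left(a \right)} = 2 a 2 a = 4 a^{2}$)
$\left(C{\left(-3 \right)} V + 2\right) W = \left(4 \left(-3\right)^{2} \left(-4\right) + 2\right) 70 = \left(4 \cdot 9 \left(-4\right) + 2\right) 70 = \left(36 \left(-4\right) + 2\right) 70 = \left(-144 + 2\right) 70 = \left(-142\right) 70 = -9940$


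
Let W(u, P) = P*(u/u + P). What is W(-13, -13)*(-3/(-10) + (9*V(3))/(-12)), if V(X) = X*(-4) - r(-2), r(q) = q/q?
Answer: 7839/5 ≈ 1567.8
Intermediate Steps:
r(q) = 1
V(X) = -1 - 4*X (V(X) = X*(-4) - 1*1 = -4*X - 1 = -1 - 4*X)
W(u, P) = P*(1 + P)
W(-13, -13)*(-3/(-10) + (9*V(3))/(-12)) = (-13*(1 - 13))*(-3/(-10) + (9*(-1 - 4*3))/(-12)) = (-13*(-12))*(-3*(-⅒) + (9*(-1 - 12))*(-1/12)) = 156*(3/10 + (9*(-13))*(-1/12)) = 156*(3/10 - 117*(-1/12)) = 156*(3/10 + 39/4) = 156*(201/20) = 7839/5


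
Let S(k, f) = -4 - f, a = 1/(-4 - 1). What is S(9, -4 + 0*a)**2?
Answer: 0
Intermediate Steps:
a = -1/5 (a = 1/(-5) = -1/5 ≈ -0.20000)
S(9, -4 + 0*a)**2 = (-4 - (-4 + 0*(-1/5)))**2 = (-4 - (-4 + 0))**2 = (-4 - 1*(-4))**2 = (-4 + 4)**2 = 0**2 = 0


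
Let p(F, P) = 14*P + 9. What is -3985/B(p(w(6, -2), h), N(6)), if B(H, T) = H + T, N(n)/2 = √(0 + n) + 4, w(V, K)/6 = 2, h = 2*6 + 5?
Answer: -338725/21667 + 7970*√6/65001 ≈ -15.333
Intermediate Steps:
h = 17 (h = 12 + 5 = 17)
w(V, K) = 12 (w(V, K) = 6*2 = 12)
p(F, P) = 9 + 14*P
N(n) = 8 + 2*√n (N(n) = 2*(√(0 + n) + 4) = 2*(√n + 4) = 2*(4 + √n) = 8 + 2*√n)
-3985/B(p(w(6, -2), h), N(6)) = -3985/((9 + 14*17) + (8 + 2*√6)) = -3985/((9 + 238) + (8 + 2*√6)) = -3985/(247 + (8 + 2*√6)) = -3985/(255 + 2*√6)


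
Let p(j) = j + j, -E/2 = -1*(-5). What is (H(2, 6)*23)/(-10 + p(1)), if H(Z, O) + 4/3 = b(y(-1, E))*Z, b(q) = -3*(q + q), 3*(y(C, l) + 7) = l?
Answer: -1058/3 ≈ -352.67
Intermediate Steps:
E = -10 (E = -(-2)*(-5) = -2*5 = -10)
p(j) = 2*j
y(C, l) = -7 + l/3
b(q) = -6*q
H(Z, O) = -4/3 + 62*Z (H(Z, O) = -4/3 + (-6*(-7 + (1/3)*(-10)))*Z = -4/3 + (-6*(-7 - 10/3))*Z = -4/3 + (-6*(-31/3))*Z = -4/3 + 62*Z)
(H(2, 6)*23)/(-10 + p(1)) = ((-4/3 + 62*2)*23)/(-10 + 2*1) = ((-4/3 + 124)*23)/(-10 + 2) = ((368/3)*23)/(-8) = (8464/3)*(-1/8) = -1058/3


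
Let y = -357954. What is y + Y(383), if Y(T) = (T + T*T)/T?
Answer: -357570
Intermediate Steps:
Y(T) = (T + T²)/T
y + Y(383) = -357954 + (1 + 383) = -357954 + 384 = -357570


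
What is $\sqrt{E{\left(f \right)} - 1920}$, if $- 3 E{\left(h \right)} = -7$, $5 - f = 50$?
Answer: $\frac{i \sqrt{17259}}{3} \approx 43.791 i$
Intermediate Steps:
$f = -45$ ($f = 5 - 50 = -45$)
$E{\left(h \right)} = \frac{7}{3}$ ($E{\left(h \right)} = \left(- \frac{1}{3}\right) \left(-7\right) = \frac{7}{3}$)
$\sqrt{E{\left(f \right)} - 1920} = \sqrt{\frac{7}{3} - 1920} = \sqrt{- \frac{5753}{3}} = \frac{i \sqrt{17259}}{3}$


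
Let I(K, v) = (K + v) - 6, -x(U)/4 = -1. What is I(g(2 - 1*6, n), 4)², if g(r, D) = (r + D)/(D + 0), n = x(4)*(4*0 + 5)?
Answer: 36/25 ≈ 1.4400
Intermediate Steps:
x(U) = 4 (x(U) = -4*(-1) = 4)
n = 20 (n = 4*(4*0 + 5) = 4*(0 + 5) = 4*5 = 20)
g(r, D) = (D + r)/D
I(K, v) = -6 + K + v
I(g(2 - 1*6, n), 4)² = (-6 + (20 + (2 - 1*6))/20 + 4)² = (-6 + (20 + (2 - 6))/20 + 4)² = (-6 + (20 - 4)/20 + 4)² = (-6 + (1/20)*16 + 4)² = (-6 + ⅘ + 4)² = (-6/5)² = 36/25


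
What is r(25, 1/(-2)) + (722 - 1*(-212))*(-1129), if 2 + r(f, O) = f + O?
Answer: -2108927/2 ≈ -1.0545e+6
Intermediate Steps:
r(f, O) = -2 + O + f (r(f, O) = -2 + (f + O) = -2 + (O + f) = -2 + O + f)
r(25, 1/(-2)) + (722 - 1*(-212))*(-1129) = (-2 + 1/(-2) + 25) + (722 - 1*(-212))*(-1129) = (-2 - ½ + 25) + (722 + 212)*(-1129) = 45/2 + 934*(-1129) = 45/2 - 1054486 = -2108927/2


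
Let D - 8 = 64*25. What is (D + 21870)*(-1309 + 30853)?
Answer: 693634032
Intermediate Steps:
D = 1608 (D = 8 + 64*25 = 8 + 1600 = 1608)
(D + 21870)*(-1309 + 30853) = (1608 + 21870)*(-1309 + 30853) = 23478*29544 = 693634032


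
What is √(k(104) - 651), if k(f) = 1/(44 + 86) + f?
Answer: 3*I*√1027130/130 ≈ 23.388*I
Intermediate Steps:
k(f) = 1/130 + f
√(k(104) - 651) = √((1/130 + 104) - 651) = √(13521/130 - 651) = √(-71109/130) = 3*I*√1027130/130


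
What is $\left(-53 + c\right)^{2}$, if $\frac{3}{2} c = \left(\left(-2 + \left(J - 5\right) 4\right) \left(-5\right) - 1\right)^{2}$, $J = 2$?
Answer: $9740641$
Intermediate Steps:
$c = 3174$ ($c = \frac{2 \left(\left(-2 + \left(2 - 5\right) 4\right) \left(-5\right) - 1\right)^{2}}{3} = \frac{2 \left(\left(-2 - 12\right) \left(-5\right) - 1\right)^{2}}{3} = \frac{2 \left(\left(-14\right) \left(-5\right) - 1\right)^{2}}{3} = \frac{2 \left(70 - 1\right)^{2}}{3} = \frac{2 \cdot 69^{2}}{3} = \frac{2}{3} \cdot 4761 = 3174$)
$\left(-53 + c\right)^{2} = \left(-53 + 3174\right)^{2} = 3121^{2} = 9740641$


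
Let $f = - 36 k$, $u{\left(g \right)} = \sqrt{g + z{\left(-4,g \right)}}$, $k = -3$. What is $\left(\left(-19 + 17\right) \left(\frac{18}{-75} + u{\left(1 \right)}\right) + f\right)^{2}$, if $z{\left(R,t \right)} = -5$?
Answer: $\frac{7344944}{625} - \frac{21696 i}{25} \approx 11752.0 - 867.84 i$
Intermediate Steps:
$u{\left(g \right)} = \sqrt{-5 + g}$ ($u{\left(g \right)} = \sqrt{g - 5} = \sqrt{-5 + g}$)
$f = 108$ ($f = \left(-36\right) \left(-3\right) = 108$)
$\left(\left(-19 + 17\right) \left(\frac{18}{-75} + u{\left(1 \right)}\right) + f\right)^{2} = \left(\left(-19 + 17\right) \left(\frac{18}{-75} + \sqrt{-5 + 1}\right) + 108\right)^{2} = \left(- 2 \left(18 \left(- \frac{1}{75}\right) + \sqrt{-4}\right) + 108\right)^{2} = \left(- 2 \left(- \frac{6}{25} + 2 i\right) + 108\right)^{2} = \left(\left(\frac{12}{25} - 4 i\right) + 108\right)^{2} = \left(\frac{2712}{25} - 4 i\right)^{2}$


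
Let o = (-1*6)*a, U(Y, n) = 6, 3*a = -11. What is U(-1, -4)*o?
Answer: 132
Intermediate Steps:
a = -11/3 (a = (⅓)*(-11) = -11/3 ≈ -3.6667)
o = 22 (o = -1*6*(-11/3) = -6*(-11/3) = 22)
U(-1, -4)*o = 6*22 = 132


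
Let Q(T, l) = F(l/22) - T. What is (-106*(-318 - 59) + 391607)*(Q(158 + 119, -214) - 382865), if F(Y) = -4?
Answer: -165353936074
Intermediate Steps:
Q(T, l) = -4 - T
(-106*(-318 - 59) + 391607)*(Q(158 + 119, -214) - 382865) = (-106*(-318 - 59) + 391607)*((-4 - (158 + 119)) - 382865) = (-106*(-377) + 391607)*((-4 - 1*277) - 382865) = (39962 + 391607)*((-4 - 277) - 382865) = 431569*(-281 - 382865) = 431569*(-383146) = -165353936074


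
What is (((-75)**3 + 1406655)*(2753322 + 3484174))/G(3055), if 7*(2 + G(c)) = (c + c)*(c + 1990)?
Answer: 5374741147020/3853117 ≈ 1.3949e+6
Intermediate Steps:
G(c) = -2 + 2*c*(1990 + c)/7 (G(c) = -2 + ((c + c)*(c + 1990))/7 = -2 + ((2*c)*(1990 + c))/7 = -2 + (2*c*(1990 + c))/7 = -2 + 2*c*(1990 + c)/7)
(((-75)**3 + 1406655)*(2753322 + 3484174))/G(3055) = (((-75)**3 + 1406655)*(2753322 + 3484174))/(-2 + (2/7)*3055**2 + (3980/7)*3055) = ((-421875 + 1406655)*6237496)/(-2 + (2/7)*9333025 + 12158900/7) = (984780*6237496)/(-2 + 18666050/7 + 12158900/7) = 6142561310880/(30824936/7) = 6142561310880*(7/30824936) = 5374741147020/3853117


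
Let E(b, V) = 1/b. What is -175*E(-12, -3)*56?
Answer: 2450/3 ≈ 816.67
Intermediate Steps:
-175*E(-12, -3)*56 = -175/(-12)*56 = -175*(-1/12)*56 = (175/12)*56 = 2450/3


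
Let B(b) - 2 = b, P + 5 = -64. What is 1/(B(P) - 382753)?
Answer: -1/382820 ≈ -2.6122e-6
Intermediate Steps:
P = -69 (P = -5 - 64 = -69)
B(b) = 2 + b
1/(B(P) - 382753) = 1/((2 - 69) - 382753) = 1/(-67 - 382753) = 1/(-382820) = -1/382820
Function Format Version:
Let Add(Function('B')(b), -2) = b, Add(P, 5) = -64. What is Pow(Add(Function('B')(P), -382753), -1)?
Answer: Rational(-1, 382820) ≈ -2.6122e-6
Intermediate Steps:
P = -69 (P = Add(-5, -64) = -69)
Function('B')(b) = Add(2, b)
Pow(Add(Function('B')(P), -382753), -1) = Pow(Add(Add(2, -69), -382753), -1) = Pow(Add(-67, -382753), -1) = Pow(-382820, -1) = Rational(-1, 382820)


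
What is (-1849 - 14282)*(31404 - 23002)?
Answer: -135532662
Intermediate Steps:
(-1849 - 14282)*(31404 - 23002) = -16131*8402 = -135532662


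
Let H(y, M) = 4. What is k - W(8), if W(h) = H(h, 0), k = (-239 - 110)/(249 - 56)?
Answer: -1121/193 ≈ -5.8083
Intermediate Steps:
k = -349/193 ≈ -1.8083
W(h) = 4
k - W(8) = -349/193 - 1*4 = -349/193 - 4 = -1121/193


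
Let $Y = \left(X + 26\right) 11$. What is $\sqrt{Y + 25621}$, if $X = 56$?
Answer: $3 \sqrt{2947} \approx 162.86$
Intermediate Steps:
$Y = 902$ ($Y = \left(56 + 26\right) 11 = 82 \cdot 11 = 902$)
$\sqrt{Y + 25621} = \sqrt{902 + 25621} = \sqrt{26523} = 3 \sqrt{2947}$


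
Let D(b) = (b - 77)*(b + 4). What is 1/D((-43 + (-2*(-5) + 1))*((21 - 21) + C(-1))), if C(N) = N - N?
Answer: -1/308 ≈ -0.0032468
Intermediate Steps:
C(N) = 0
D(b) = (-77 + b)*(4 + b)
1/D((-43 + (-2*(-5) + 1))*((21 - 21) + C(-1))) = 1/(-308 + ((-43 + (-2*(-5) + 1))*((21 - 21) + 0))² - 73*(-43 + (-2*(-5) + 1))*((21 - 21) + 0)) = 1/(-308 + ((-43 + (10 + 1))*(0 + 0))² - 73*(-43 + (10 + 1))*(0 + 0)) = 1/(-308 + ((-43 + 11)*0)² - 73*(-43 + 11)*0) = 1/(-308 + (-32*0)² - (-2336)*0) = 1/(-308 + 0² - 73*0) = 1/(-308 + 0 + 0) = 1/(-308) = -1/308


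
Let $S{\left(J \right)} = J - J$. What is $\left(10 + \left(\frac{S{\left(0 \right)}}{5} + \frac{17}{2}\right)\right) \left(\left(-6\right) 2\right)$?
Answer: $-222$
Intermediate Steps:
$S{\left(J \right)} = 0$
$\left(10 + \left(\frac{S{\left(0 \right)}}{5} + \frac{17}{2}\right)\right) \left(\left(-6\right) 2\right) = \left(10 + \left(\frac{0}{5} + \frac{17}{2}\right)\right) \left(\left(-6\right) 2\right) = \left(10 + \left(0 \cdot \frac{1}{5} + 17 \cdot \frac{1}{2}\right)\right) \left(-12\right) = \left(10 + \left(0 + \frac{17}{2}\right)\right) \left(-12\right) = \left(10 + \frac{17}{2}\right) \left(-12\right) = \frac{37}{2} \left(-12\right) = -222$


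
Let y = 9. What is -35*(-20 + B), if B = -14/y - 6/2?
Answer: 7735/9 ≈ 859.44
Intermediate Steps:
B = -41/9 (B = -14/9 - 6/2 = -14*⅑ - 6*½ = -14/9 - 3 = -41/9 ≈ -4.5556)
-35*(-20 + B) = -35*(-20 - 41/9) = -35*(-221/9) = 7735/9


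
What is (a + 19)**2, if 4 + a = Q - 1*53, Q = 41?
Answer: 9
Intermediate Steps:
a = -16 (a = -4 + (41 - 1*53) = -4 + (41 - 53) = -4 - 12 = -16)
(a + 19)**2 = (-16 + 19)**2 = 3**2 = 9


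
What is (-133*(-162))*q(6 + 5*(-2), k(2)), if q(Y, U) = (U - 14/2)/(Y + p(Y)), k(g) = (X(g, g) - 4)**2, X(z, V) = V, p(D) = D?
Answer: 32319/4 ≈ 8079.8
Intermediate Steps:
k(g) = (-4 + g)**2 (k(g) = (g - 4)**2 = (-4 + g)**2)
q(Y, U) = (-7 + U)/(2*Y) (q(Y, U) = (U - 14/2)/(Y + Y) = (U - 14*1/2)/((2*Y)) = (U - 7)*(1/(2*Y)) = (-7 + U)*(1/(2*Y)) = (-7 + U)/(2*Y))
(-133*(-162))*q(6 + 5*(-2), k(2)) = (-133*(-162))*((-7 + (-4 + 2)**2)/(2*(6 + 5*(-2)))) = 21546*((-7 + (-2)**2)/(2*(6 - 10))) = 21546*((1/2)*(-7 + 4)/(-4)) = 21546*((1/2)*(-1/4)*(-3)) = 21546*(3/8) = 32319/4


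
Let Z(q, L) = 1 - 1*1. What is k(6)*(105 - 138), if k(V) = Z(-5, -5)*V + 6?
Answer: -198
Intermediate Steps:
Z(q, L) = 0 (Z(q, L) = 1 - 1 = 0)
k(V) = 6 (k(V) = 0*V + 6 = 0 + 6 = 6)
k(6)*(105 - 138) = 6*(105 - 138) = 6*(-33) = -198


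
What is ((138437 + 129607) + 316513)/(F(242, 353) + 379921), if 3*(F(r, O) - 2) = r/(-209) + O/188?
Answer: 2088037604/1357085813 ≈ 1.5386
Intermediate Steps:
F(r, O) = 2 - r/627 + O/564 (F(r, O) = 2 + (r/(-209) + O/188)/3 = 2 + (r*(-1/209) + O*(1/188))/3 = 2 + (-r/209 + O/188)/3 = 2 + (-r/627 + O/564) = 2 - r/627 + O/564)
((138437 + 129607) + 316513)/(F(242, 353) + 379921) = ((138437 + 129607) + 316513)/((2 - 1/627*242 + (1/564)*353) + 379921) = (268044 + 316513)/((2 - 22/57 + 353/564) + 379921) = 584557/(8001/3572 + 379921) = 584557/(1357085813/3572) = 584557*(3572/1357085813) = 2088037604/1357085813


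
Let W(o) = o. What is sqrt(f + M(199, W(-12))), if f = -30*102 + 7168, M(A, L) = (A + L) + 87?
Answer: sqrt(4382) ≈ 66.197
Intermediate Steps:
M(A, L) = 87 + A + L
f = 4108 (f = -3060 + 7168 = 4108)
sqrt(f + M(199, W(-12))) = sqrt(4108 + (87 + 199 - 12)) = sqrt(4108 + 274) = sqrt(4382)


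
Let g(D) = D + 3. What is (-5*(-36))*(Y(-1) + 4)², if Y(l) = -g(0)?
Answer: 180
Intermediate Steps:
g(D) = 3 + D
Y(l) = -3 (Y(l) = -(3 + 0) = -1*3 = -3)
(-5*(-36))*(Y(-1) + 4)² = (-5*(-36))*(-3 + 4)² = 180*1² = 180*1 = 180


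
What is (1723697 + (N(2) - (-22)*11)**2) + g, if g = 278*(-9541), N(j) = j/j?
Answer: -869652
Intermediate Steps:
N(j) = 1
g = -2652398
(1723697 + (N(2) - (-22)*11)**2) + g = (1723697 + (1 - (-22)*11)**2) - 2652398 = (1723697 + (1 - 1*(-242))**2) - 2652398 = (1723697 + (1 + 242)**2) - 2652398 = (1723697 + 243**2) - 2652398 = (1723697 + 59049) - 2652398 = 1782746 - 2652398 = -869652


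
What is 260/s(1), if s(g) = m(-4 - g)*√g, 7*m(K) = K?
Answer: -364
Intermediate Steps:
m(K) = K/7
s(g) = √g*(-4/7 - g/7) (s(g) = ((-4 - g)/7)*√g = (-4/7 - g/7)*√g = √g*(-4/7 - g/7))
260/s(1) = 260/((√1*(-4 - 1*1)/7)) = 260/(((⅐)*1*(-4 - 1))) = 260/(((⅐)*1*(-5))) = 260/(-5/7) = 260*(-7/5) = -364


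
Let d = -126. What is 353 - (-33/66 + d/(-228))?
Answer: 6706/19 ≈ 352.95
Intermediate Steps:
353 - (-33/66 + d/(-228)) = 353 - (-33/66 - 126/(-228)) = 353 - (-33*1/66 - 126*(-1/228)) = 353 - (-1/2 + 21/38) = 353 - 1*1/19 = 353 - 1/19 = 6706/19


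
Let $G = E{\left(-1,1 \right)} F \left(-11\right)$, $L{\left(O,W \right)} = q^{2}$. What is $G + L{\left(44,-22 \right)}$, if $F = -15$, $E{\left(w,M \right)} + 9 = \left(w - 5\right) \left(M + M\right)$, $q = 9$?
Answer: $-3384$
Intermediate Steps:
$E{\left(w,M \right)} = -9 + 2 M \left(-5 + w\right)$ ($E{\left(w,M \right)} = -9 + \left(w - 5\right) \left(M + M\right) = -9 + \left(-5 + w\right) 2 M = -9 + 2 M \left(-5 + w\right)$)
$L{\left(O,W \right)} = 81$ ($L{\left(O,W \right)} = 9^{2} = 81$)
$G = -3465$ ($G = \left(-9 - 10 + 2 \cdot 1 \left(-1\right)\right) \left(-15\right) \left(-11\right) = \left(-9 - 10 - 2\right) \left(-15\right) \left(-11\right) = \left(-21\right) \left(-15\right) \left(-11\right) = 315 \left(-11\right) = -3465$)
$G + L{\left(44,-22 \right)} = -3465 + 81 = -3384$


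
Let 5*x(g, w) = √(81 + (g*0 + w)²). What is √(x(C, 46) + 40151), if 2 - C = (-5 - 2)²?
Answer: √(1003775 + 65*√13)/5 ≈ 200.40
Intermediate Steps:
C = -47 (C = 2 - (-5 - 2)² = 2 - 1*(-7)² = 2 - 1*49 = 2 - 49 = -47)
x(g, w) = √(81 + w²)/5 (x(g, w) = √(81 + (g*0 + w)²)/5 = √(81 + (0 + w)²)/5 = √(81 + w²)/5)
√(x(C, 46) + 40151) = √(√(81 + 46²)/5 + 40151) = √(√(81 + 2116)/5 + 40151) = √(√2197/5 + 40151) = √((13*√13)/5 + 40151) = √(13*√13/5 + 40151) = √(40151 + 13*√13/5)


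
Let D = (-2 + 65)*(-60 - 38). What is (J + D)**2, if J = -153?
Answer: 40030929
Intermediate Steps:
D = -6174 (D = 63*(-98) = -6174)
(J + D)**2 = (-153 - 6174)**2 = (-6327)**2 = 40030929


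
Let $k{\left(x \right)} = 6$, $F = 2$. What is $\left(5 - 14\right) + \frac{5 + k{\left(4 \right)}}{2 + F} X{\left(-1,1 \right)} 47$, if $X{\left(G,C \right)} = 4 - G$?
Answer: $\frac{2549}{4} \approx 637.25$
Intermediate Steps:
$\left(5 - 14\right) + \frac{5 + k{\left(4 \right)}}{2 + F} X{\left(-1,1 \right)} 47 = \left(5 - 14\right) + \frac{5 + 6}{2 + 2} \left(4 - -1\right) 47 = \left(5 - 14\right) + \frac{11}{4} \left(4 + 1\right) 47 = -9 + 11 \cdot \frac{1}{4} \cdot 5 \cdot 47 = -9 + \frac{11}{4} \cdot 5 \cdot 47 = -9 + \frac{55}{4} \cdot 47 = -9 + \frac{2585}{4} = \frac{2549}{4}$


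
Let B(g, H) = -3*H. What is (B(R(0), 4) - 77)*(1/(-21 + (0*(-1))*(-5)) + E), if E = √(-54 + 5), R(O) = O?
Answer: 89/21 - 623*I ≈ 4.2381 - 623.0*I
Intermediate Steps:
E = 7*I (E = √(-49) = 7*I ≈ 7.0*I)
(B(R(0), 4) - 77)*(1/(-21 + (0*(-1))*(-5)) + E) = (-3*4 - 77)*(1/(-21 + (0*(-1))*(-5)) + 7*I) = (-12 - 77)*(1/(-21 + 0*(-5)) + 7*I) = -89*(1/(-21 + 0) + 7*I) = -89*(1/(-21) + 7*I) = -89*(-1/21 + 7*I) = 89/21 - 623*I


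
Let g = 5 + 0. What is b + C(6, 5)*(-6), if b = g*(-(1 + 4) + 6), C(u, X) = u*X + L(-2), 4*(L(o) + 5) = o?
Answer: -142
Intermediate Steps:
L(o) = -5 + o/4
C(u, X) = -11/2 + X*u (C(u, X) = u*X + (-5 + (¼)*(-2)) = X*u + (-5 - ½) = X*u - 11/2 = -11/2 + X*u)
g = 5
b = 5 (b = 5*(-(1 + 4) + 6) = 5*(-1*5 + 6) = 5*(-5 + 6) = 5*1 = 5)
b + C(6, 5)*(-6) = 5 + (-11/2 + 5*6)*(-6) = 5 + (-11/2 + 30)*(-6) = 5 + (49/2)*(-6) = 5 - 147 = -142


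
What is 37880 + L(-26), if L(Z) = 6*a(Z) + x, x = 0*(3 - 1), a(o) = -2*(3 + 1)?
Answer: 37832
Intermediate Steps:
a(o) = -8 (a(o) = -2*4 = -8)
x = 0 (x = 0*2 = 0)
L(Z) = -48 (L(Z) = 6*(-8) + 0 = -48 + 0 = -48)
37880 + L(-26) = 37880 - 48 = 37832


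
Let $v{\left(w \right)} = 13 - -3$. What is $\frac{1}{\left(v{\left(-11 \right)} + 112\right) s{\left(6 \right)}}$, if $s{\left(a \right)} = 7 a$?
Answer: $\frac{1}{5376} \approx 0.00018601$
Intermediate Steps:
$v{\left(w \right)} = 16$ ($v{\left(w \right)} = 13 + 3 = 16$)
$\frac{1}{\left(v{\left(-11 \right)} + 112\right) s{\left(6 \right)}} = \frac{1}{\left(16 + 112\right) 7 \cdot 6} = \frac{1}{128 \cdot 42} = \frac{1}{128} \cdot \frac{1}{42} = \frac{1}{5376}$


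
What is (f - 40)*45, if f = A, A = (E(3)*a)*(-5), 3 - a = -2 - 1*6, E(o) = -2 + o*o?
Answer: -19125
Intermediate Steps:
E(o) = -2 + o²
a = 11 (a = 3 - (-2 - 1*6) = 3 - (-2 - 6) = 3 - 1*(-8) = 3 + 8 = 11)
A = -385 (A = ((-2 + 3²)*11)*(-5) = ((-2 + 9)*11)*(-5) = (7*11)*(-5) = 77*(-5) = -385)
f = -385
(f - 40)*45 = (-385 - 40)*45 = -425*45 = -19125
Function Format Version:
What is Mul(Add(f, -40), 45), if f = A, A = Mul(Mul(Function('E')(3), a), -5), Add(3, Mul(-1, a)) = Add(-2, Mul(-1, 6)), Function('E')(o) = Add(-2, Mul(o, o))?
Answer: -19125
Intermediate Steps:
Function('E')(o) = Add(-2, Pow(o, 2))
a = 11 (a = Add(3, Mul(-1, Add(-2, Mul(-1, 6)))) = Add(3, Mul(-1, Add(-2, -6))) = Add(3, Mul(-1, -8)) = Add(3, 8) = 11)
A = -385 (A = Mul(Mul(Add(-2, Pow(3, 2)), 11), -5) = Mul(Mul(Add(-2, 9), 11), -5) = Mul(Mul(7, 11), -5) = Mul(77, -5) = -385)
f = -385
Mul(Add(f, -40), 45) = Mul(Add(-385, -40), 45) = Mul(-425, 45) = -19125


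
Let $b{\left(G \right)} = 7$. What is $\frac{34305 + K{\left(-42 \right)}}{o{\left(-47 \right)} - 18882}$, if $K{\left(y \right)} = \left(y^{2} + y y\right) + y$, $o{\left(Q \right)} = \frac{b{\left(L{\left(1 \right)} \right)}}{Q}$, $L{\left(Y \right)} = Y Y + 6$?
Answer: $- \frac{1776177}{887461} \approx -2.0014$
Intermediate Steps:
$L{\left(Y \right)} = 6 + Y^{2}$ ($L{\left(Y \right)} = Y^{2} + 6 = 6 + Y^{2}$)
$o{\left(Q \right)} = \frac{7}{Q}$
$K{\left(y \right)} = y + 2 y^{2}$ ($K{\left(y \right)} = \left(y^{2} + y^{2}\right) + y = 2 y^{2} + y = y + 2 y^{2}$)
$\frac{34305 + K{\left(-42 \right)}}{o{\left(-47 \right)} - 18882} = \frac{34305 - 42 \left(1 + 2 \left(-42\right)\right)}{\frac{7}{-47} - 18882} = \frac{34305 - 42 \left(1 - 84\right)}{7 \left(- \frac{1}{47}\right) - 18882} = \frac{34305 - -3486}{- \frac{7}{47} - 18882} = \frac{34305 + 3486}{- \frac{887461}{47}} = 37791 \left(- \frac{47}{887461}\right) = - \frac{1776177}{887461}$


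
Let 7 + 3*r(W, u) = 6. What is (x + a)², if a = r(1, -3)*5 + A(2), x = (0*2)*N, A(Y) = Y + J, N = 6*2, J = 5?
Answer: 256/9 ≈ 28.444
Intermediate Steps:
N = 12
r(W, u) = -⅓ (r(W, u) = -7/3 + (⅓)*6 = -7/3 + 2 = -⅓)
A(Y) = 5 + Y (A(Y) = Y + 5 = 5 + Y)
x = 0 (x = (0*2)*12 = 0*12 = 0)
a = 16/3 (a = -⅓*5 + (5 + 2) = -5/3 + 7 = 16/3 ≈ 5.3333)
(x + a)² = (0 + 16/3)² = (16/3)² = 256/9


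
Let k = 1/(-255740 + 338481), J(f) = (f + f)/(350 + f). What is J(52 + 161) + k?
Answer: 35248229/46583183 ≈ 0.75667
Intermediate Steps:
J(f) = 2*f/(350 + f) (J(f) = (2*f)/(350 + f) = 2*f/(350 + f))
k = 1/82741 ≈ 1.2086e-5
J(52 + 161) + k = 2*(52 + 161)/(350 + (52 + 161)) + 1/82741 = 2*213/(350 + 213) + 1/82741 = 2*213/563 + 1/82741 = 2*213*(1/563) + 1/82741 = 426/563 + 1/82741 = 35248229/46583183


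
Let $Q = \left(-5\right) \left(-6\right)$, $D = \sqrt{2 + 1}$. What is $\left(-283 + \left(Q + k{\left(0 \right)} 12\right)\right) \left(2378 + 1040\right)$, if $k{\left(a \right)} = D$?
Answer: $-864754 + 41016 \sqrt{3} \approx -7.9371 \cdot 10^{5}$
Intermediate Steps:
$D = \sqrt{3} \approx 1.732$
$k{\left(a \right)} = \sqrt{3}$
$Q = 30$
$\left(-283 + \left(Q + k{\left(0 \right)} 12\right)\right) \left(2378 + 1040\right) = \left(-283 + \left(30 + \sqrt{3} \cdot 12\right)\right) \left(2378 + 1040\right) = \left(-283 + \left(30 + 12 \sqrt{3}\right)\right) 3418 = \left(-253 + 12 \sqrt{3}\right) 3418 = -864754 + 41016 \sqrt{3}$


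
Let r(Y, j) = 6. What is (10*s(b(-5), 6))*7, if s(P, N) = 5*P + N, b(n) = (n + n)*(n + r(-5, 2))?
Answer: -3080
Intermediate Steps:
b(n) = 2*n*(6 + n) (b(n) = (n + n)*(n + 6) = (2*n)*(6 + n) = 2*n*(6 + n))
s(P, N) = N + 5*P
(10*s(b(-5), 6))*7 = (10*(6 + 5*(2*(-5)*(6 - 5))))*7 = (10*(6 + 5*(2*(-5)*1)))*7 = (10*(6 + 5*(-10)))*7 = (10*(6 - 50))*7 = (10*(-44))*7 = -440*7 = -3080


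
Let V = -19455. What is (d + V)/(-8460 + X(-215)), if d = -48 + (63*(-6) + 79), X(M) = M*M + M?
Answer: -9901/18775 ≈ -0.52735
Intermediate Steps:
X(M) = M + M² (X(M) = M² + M = M + M²)
d = -347 (d = -48 + (-378 + 79) = -48 - 299 = -347)
(d + V)/(-8460 + X(-215)) = (-347 - 19455)/(-8460 - 215*(1 - 215)) = -19802/(-8460 - 215*(-214)) = -19802/(-8460 + 46010) = -19802/37550 = -19802*1/37550 = -9901/18775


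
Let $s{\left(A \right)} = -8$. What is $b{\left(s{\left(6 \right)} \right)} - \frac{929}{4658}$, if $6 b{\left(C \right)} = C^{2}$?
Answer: $\frac{146269}{13974} \approx 10.467$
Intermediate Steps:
$b{\left(C \right)} = \frac{C^{2}}{6}$
$b{\left(s{\left(6 \right)} \right)} - \frac{929}{4658} = \frac{\left(-8\right)^{2}}{6} - \frac{929}{4658} = \frac{1}{6} \cdot 64 - \frac{929}{4658} = \frac{32}{3} - \frac{929}{4658} = \frac{146269}{13974}$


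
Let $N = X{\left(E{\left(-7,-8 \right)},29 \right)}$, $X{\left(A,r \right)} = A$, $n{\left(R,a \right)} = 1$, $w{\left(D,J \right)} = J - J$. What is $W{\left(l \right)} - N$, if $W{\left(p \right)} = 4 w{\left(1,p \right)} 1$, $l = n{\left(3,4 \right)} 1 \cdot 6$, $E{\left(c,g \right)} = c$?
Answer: $7$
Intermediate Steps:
$w{\left(D,J \right)} = 0$
$N = -7$
$l = 6$ ($l = 1 \cdot 1 \cdot 6 = 1 \cdot 6 = 6$)
$W{\left(p \right)} = 0$ ($W{\left(p \right)} = 4 \cdot 0 \cdot 1 = 0 \cdot 1 = 0$)
$W{\left(l \right)} - N = 0 - -7 = 0 + 7 = 7$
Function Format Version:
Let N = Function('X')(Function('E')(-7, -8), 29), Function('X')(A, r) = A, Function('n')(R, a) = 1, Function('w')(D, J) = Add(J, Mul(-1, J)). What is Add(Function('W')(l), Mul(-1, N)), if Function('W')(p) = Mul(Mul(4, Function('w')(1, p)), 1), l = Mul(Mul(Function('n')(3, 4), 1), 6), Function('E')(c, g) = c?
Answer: 7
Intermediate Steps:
Function('w')(D, J) = 0
N = -7
l = 6 (l = Mul(Mul(1, 1), 6) = Mul(1, 6) = 6)
Function('W')(p) = 0 (Function('W')(p) = Mul(Mul(4, 0), 1) = Mul(0, 1) = 0)
Add(Function('W')(l), Mul(-1, N)) = Add(0, Mul(-1, -7)) = Add(0, 7) = 7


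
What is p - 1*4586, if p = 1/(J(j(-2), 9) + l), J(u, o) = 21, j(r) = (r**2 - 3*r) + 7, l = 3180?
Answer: -14679785/3201 ≈ -4586.0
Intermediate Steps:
j(r) = 7 + r**2 - 3*r
p = 1/3201 (p = 1/(21 + 3180) = 1/3201 ≈ 0.00031240)
p - 1*4586 = 1/3201 - 1*4586 = 1/3201 - 4586 = -14679785/3201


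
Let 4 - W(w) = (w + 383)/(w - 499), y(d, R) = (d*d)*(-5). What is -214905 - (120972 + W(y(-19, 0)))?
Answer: -42992689/128 ≈ -3.3588e+5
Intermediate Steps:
y(d, R) = -5*d**2 (y(d, R) = d**2*(-5) = -5*d**2)
W(w) = 4 - (383 + w)/(-499 + w) (W(w) = 4 - (w + 383)/(w - 499) = 4 - (383 + w)/(-499 + w))
-214905 - (120972 + W(y(-19, 0))) = -214905 - (120972 + 3*(-793 - 5*(-19)**2)/(-499 - 5*(-19)**2)) = -214905 - (120972 + 3*(-793 - 5*361)/(-499 - 5*361)) = -214905 - (120972 + 3*(-793 - 1805)/(-499 - 1805)) = -214905 - (120972 + 3*(-2598)/(-2304)) = -214905 - (120972 + 3*(-1/2304)*(-2598)) = -214905 - (120972 + 433/128) = -214905 - 1*15484849/128 = -214905 - 15484849/128 = -42992689/128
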